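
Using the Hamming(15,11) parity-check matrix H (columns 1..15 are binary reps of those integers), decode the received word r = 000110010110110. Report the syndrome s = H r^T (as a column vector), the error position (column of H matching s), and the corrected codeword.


s = (1, 0, 1, 1)^T, error position = 11, corrected codeword c = 000110010100110

Compute s = H r^T mod 2 one row at a time:
  s_1 = 1 + 0 + 1 + 1 + 0 + 1 + 1 + 0 = 5 ≡ 1 (mod 2).
  s_2 = 1 + 1 + 0 + 0 + 0 + 1 + 1 + 0 = 4 ≡ 0 (mod 2).
  s_3 = 0 + 0 + 0 + 0 + 1 + 1 + 1 + 0 = 3 ≡ 1 (mod 2).
  s_4 = 0 + 0 + 1 + 0 + 0 + 1 + 1 + 0 = 3 ≡ 1 (mod 2).
s = (1, 0, 1, 1)^T — this equals column 11 of H (binary 1011), so error is at position 11.
Correct: flip bit 11 of r = 000110010110110 to get c = 000110010100110.


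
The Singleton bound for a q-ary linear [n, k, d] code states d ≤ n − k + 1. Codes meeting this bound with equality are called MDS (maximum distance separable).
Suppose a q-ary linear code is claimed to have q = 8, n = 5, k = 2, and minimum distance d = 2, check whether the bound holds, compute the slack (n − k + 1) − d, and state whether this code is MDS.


Singleton RHS = n − k + 1 = 4, slack = 2, bound satisfied, not MDS.

Singleton bound: d ≤ n − k + 1.
Here n = 5, k = 2, so n − k + 1 = 4.
Given d = 2, check d ≤ 4: YES.
Slack = (n − k + 1) − d = 2.
The code is NOT MDS (slack = 2 > 0).
Description: the claimed parameters are [5, 2, 2]_8; such a code would be non-MDS.


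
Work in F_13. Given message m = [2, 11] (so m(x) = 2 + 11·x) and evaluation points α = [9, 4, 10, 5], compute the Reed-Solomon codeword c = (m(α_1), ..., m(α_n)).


c = [10, 7, 8, 5]

Message polynomial: m(x) = 2 + 11·x (mod 13).
For each evaluation point α_i, compute m(α_i) mod 13:
  α_1 = 9: Horner steps 11 → 10, so m(9) = 10.
  α_2 = 4: Horner steps 11 → 7, so m(4) = 7.
  α_3 = 10: Horner steps 11 → 8, so m(10) = 8.
  α_4 = 5: Horner steps 11 → 5, so m(5) = 5.
Codeword c = [10, 7, 8, 5] ∈ F_13^4.


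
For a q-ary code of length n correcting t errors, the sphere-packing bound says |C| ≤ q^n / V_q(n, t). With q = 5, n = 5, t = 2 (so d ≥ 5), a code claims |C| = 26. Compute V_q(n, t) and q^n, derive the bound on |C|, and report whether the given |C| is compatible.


V_q(n, t) = 181, q^n = 3125, Hamming bound = 17, |C| = 26 > bound (violated).

Step 1: Compute V_q(n, t) = Σ_{j=0}^2 C(n, j) (q−1)^j.
  j = 0: C(5,0)·(4)^0 = 1·1 = 1.
  j = 1: C(5,1)·(4)^1 = 5·4 = 20.
  j = 2: C(5,2)·(4)^2 = 10·16 = 160.
  V_q(n, t) = 1 + 20 + 160 = 181.
Step 2: q^n = 5^5 = 3125.
Step 3: Hamming bound ⌊q^n / V_q(n,t)⌋ = ⌊3125/181⌋ = 17.
Step 4: Compare |C| = 26 to 17: violated.
The claimed |C| lies above the Hamming bound, so no 5-ary code of length 5 with d ≥ 5 can have 26 codewords.


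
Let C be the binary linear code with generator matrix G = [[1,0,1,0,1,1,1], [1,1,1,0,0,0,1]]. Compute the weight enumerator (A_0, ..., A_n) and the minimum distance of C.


Weight distribution: A_0 = 1, A_3 = 1, A_4 = 1, A_5 = 1. Minimum distance d = 3.

Enumerate all 2^2 = 4 messages m ∈ F_2^2.
For each, compute codeword c = mG in F_2^7, then tally its weight.
  m = 00 → c = 0000000, weight = 0.
  m = 10 → c = 1010111, weight = 5.
  m = 01 → c = 1110001, weight = 4.
  m = 11 → c = 0100110, weight = 3.
Tally weights:
  weight 0: 1 codewords.
  weight 3: 1 codewords.
  weight 4: 1 codewords.
  weight 5: 1 codewords.
Minimum distance d = smallest w > 0 with A_w > 0 = 3.
Sanity: Σ A_w = 4 = 2^2 = 4 ✓.


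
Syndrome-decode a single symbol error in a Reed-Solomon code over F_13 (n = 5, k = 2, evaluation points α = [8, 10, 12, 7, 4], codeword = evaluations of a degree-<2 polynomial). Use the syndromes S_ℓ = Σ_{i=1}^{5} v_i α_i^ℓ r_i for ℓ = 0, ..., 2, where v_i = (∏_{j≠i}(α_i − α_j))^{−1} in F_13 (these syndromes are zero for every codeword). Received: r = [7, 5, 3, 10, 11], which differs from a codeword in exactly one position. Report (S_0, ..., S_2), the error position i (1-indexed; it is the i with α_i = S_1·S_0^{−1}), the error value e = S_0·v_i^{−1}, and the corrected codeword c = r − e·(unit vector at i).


S = (4, 2, 1), error at position 4, error magnitude e = 2, c = [7, 5, 3, 8, 11].

Step 1: column multipliers v_i = (∏_{j≠i}(α_i − α_j))^{−1} mod 13.
  i = 1 (α = 8): (8−10)(8−12)(8−7)(8−4) = (−2)·(−4)·1·4 = 32 ≡ 6, so v_1 = 6^{−1} = 11 (mod 13).
  i = 2 (α = 10): (10−8)(10−12)(10−7)(10−4) = 2·(−2)·3·6 = −72 ≡ 6, so v_2 = 6^{−1} = 11 (mod 13).
  i = 3 (α = 12): (12−8)(12−10)(12−7)(12−4) = 4·2·5·8 = 320 ≡ 8, so v_3 = 8^{−1} = 5 (mod 13).
  i = 4 (α = 7): (7−8)(7−10)(7−12)(7−4) = (−1)·(−3)·(−5)·3 = −45 ≡ 7, so v_4 = 7^{−1} = 2 (mod 13).
  i = 5 (α = 4): (4−8)(4−10)(4−12)(4−7) = (−4)·(−6)·(−8)·(−3) = 576 ≡ 4, so v_5 = 4^{−1} = 10 (mod 13).
  v = [11, 11, 5, 2, 10].
Step 2: syndromes of r = [7, 5, 3, 10, 11] (all sums mod 13).
  S_0 = Σ v_i r_i = 11·7 + 11·5 + 5·3 + 2·10 + 10·11 = 277 ≡ 4.
  S_1 = Σ v_i α_i r_i = 11·8·7 + 11·10·5 + 5·12·3 + 2·7·10 + 10·4·11 = 1926 ≡ 2.
  α_i^2 mod 13 = [12, 9, 1, 10, 3].
  S_2 = Σ v_i α_i^2 r_i = 11·12·7 + 11·9·5 + 5·1·3 + 2·10·10 + 10·3·11 = 1964 ≡ 1.
  S = (4, 2, 1) ≠ 0, so r is not a codeword (an error is present).
Step 3: locate the error. For a single error e at position i, S_ℓ = v_i·e·α_i^ℓ, so α_err = S_1/S_0.
  S_0^{−1} = 4^{−1} = 10 (mod 13), so α_err = 2·10 = 20 ≡ 7 = α_4. Error position i = 4.
  Consistency check: S_2/S_1 = 1·7 = 7 ≡ 7 = α_err ✓ (single-error assumption holds).
Step 4: error magnitude e = S_0/v_4 = S_0·∏_{j≠4}(α_4 − α_j) = 4·7 = 28 ≡ 2 (mod 13).
Step 5: correct position 4: c_4 = r_4 − e = 10 − 2 ≡ 8 (mod 13). Hence c = [7, 5, 3, 8, 11].
  Check: interpolating c through the α_i gives m(x) = 2 + 12·x (degree < 2) with m(α_i) = c_i for every i, so c is indeed a codeword.


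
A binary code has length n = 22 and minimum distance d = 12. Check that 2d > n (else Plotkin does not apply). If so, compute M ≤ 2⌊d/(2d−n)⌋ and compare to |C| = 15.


Plotkin bound M ≤ 12; given |C| = 15 > bound (violated).

Check applicability: 2d = 24, n = 22.
2d − n = 2 > 0, so Plotkin applies.
Compute d/(2d−n) = 12/2 ≈ 6.0000.
⌊d/(2d−n)⌋ = 6.
Plotkin bound: M ≤ 2·6 = 12.
Given |C| = 15, check: VIOLATED.
This |C| is above the Plotkin bound, so no binary code with n = 22, d = 12 and 15 codewords exists.


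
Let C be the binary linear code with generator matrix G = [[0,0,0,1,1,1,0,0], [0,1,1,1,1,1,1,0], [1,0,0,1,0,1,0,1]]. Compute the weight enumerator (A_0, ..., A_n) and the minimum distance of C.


Weight distribution: A_0 = 1, A_3 = 3, A_4 = 1, A_6 = 2, A_7 = 1. Minimum distance d = 3.

Enumerate all 2^3 = 8 messages m ∈ F_2^3.
For each, compute codeword c = mG in F_2^8, then tally its weight.
  m = 000 → c = 00000000, weight = 0.
  m = 100 → c = 00011100, weight = 3.
  m = 010 → c = 01111110, weight = 6.
  m = 110 → c = 01100010, weight = 3.
  m = 001 → c = 10010101, weight = 4.
  m = 101 → c = 10001001, weight = 3.
  m = 011 → c = 11101011, weight = 6.
  m = 111 → c = 11110111, weight = 7.
Tally weights:
  weight 0: 1 codewords.
  weight 3: 3 codewords.
  weight 4: 1 codewords.
  weight 6: 2 codewords.
  weight 7: 1 codewords.
Minimum distance d = smallest w > 0 with A_w > 0 = 3.
Sanity: Σ A_w = 8 = 2^3 = 8 ✓.


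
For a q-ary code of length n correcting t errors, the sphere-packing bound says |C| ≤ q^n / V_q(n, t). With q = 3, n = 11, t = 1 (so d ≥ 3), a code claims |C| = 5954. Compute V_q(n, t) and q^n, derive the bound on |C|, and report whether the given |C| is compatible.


V_q(n, t) = 23, q^n = 177147, Hamming bound = 7702, |C| = 5954 ≤ bound (satisfied).

Step 1: Compute V_q(n, t) = Σ_{j=0}^1 C(n, j) (q−1)^j.
  j = 0: C(11,0)·(2)^0 = 1·1 = 1.
  j = 1: C(11,1)·(2)^1 = 11·2 = 22.
  V_q(n, t) = 1 + 22 = 23.
Step 2: q^n = 3^11 = 177147.
Step 3: Hamming bound ⌊q^n / V_q(n,t)⌋ = ⌊177147/23⌋ = 7702.
Step 4: Compare |C| = 5954 to 7702: satisfied.
The claimed |C| lies below the Hamming bound.


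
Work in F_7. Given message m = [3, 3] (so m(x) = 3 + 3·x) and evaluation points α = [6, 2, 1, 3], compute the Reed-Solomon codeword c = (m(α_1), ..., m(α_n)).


c = [0, 2, 6, 5]

Message polynomial: m(x) = 3 + 3·x (mod 7).
For each evaluation point α_i, compute m(α_i) mod 7:
  α_1 = 6: Horner steps 3 → 0, so m(6) = 0.
  α_2 = 2: Horner steps 3 → 2, so m(2) = 2.
  α_3 = 1: Horner steps 3 → 6, so m(1) = 6.
  α_4 = 3: Horner steps 3 → 5, so m(3) = 5.
Codeword c = [0, 2, 6, 5] ∈ F_7^4.


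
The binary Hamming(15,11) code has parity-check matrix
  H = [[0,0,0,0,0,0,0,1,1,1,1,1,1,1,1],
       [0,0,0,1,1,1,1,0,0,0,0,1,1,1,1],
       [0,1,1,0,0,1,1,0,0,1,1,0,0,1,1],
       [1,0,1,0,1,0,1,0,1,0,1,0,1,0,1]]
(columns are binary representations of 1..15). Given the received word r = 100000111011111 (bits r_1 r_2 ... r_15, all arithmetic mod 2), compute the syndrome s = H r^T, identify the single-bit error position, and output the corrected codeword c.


s = (1, 1, 0, 0)^T, error position = 12, corrected codeword c = 100000111010111

Compute s = H r^T mod 2 one row at a time:
  s_1 = 1 + 1 + 0 + 1 + 1 + 1 + 1 + 1 = 7 ≡ 1 (mod 2).
  s_2 = 0 + 0 + 0 + 1 + 1 + 1 + 1 + 1 = 5 ≡ 1 (mod 2).
  s_3 = 0 + 0 + 0 + 1 + 0 + 1 + 1 + 1 = 4 ≡ 0 (mod 2).
  s_4 = 1 + 0 + 0 + 1 + 1 + 1 + 1 + 1 = 6 ≡ 0 (mod 2).
s = (1, 1, 0, 0)^T — this equals column 12 of H (binary 1100), so error is at position 12.
Correct: flip bit 12 of r = 100000111011111 to get c = 100000111010111.


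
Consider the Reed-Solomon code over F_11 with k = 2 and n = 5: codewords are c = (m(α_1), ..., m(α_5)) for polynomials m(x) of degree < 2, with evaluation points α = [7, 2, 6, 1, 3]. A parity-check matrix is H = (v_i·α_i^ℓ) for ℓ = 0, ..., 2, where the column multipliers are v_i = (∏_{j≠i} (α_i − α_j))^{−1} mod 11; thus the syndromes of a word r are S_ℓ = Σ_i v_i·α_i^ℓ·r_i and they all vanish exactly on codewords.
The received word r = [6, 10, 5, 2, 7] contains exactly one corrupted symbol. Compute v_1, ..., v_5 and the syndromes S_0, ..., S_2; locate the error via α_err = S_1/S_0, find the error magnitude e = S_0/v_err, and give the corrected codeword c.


S = (3, 7, 9), error at position 3, error magnitude e = 7, c = [6, 10, 9, 2, 7].

Step 1: column multipliers v_i = (∏_{j≠i}(α_i − α_j))^{−1} mod 11.
  i = 1 (α = 7): (7−2)(7−6)(7−1)(7−3) = 5·1·6·4 = 120 ≡ 10, so v_1 = 10^{−1} = 10 (mod 11).
  i = 2 (α = 2): (2−7)(2−6)(2−1)(2−3) = (−5)·(−4)·1·(−1) = −20 ≡ 2, so v_2 = 2^{−1} = 6 (mod 11).
  i = 3 (α = 6): (6−7)(6−2)(6−1)(6−3) = (−1)·4·5·3 = −60 ≡ 6, so v_3 = 6^{−1} = 2 (mod 11).
  i = 4 (α = 1): (1−7)(1−2)(1−6)(1−3) = (−6)·(−1)·(−5)·(−2) = 60 ≡ 5, so v_4 = 5^{−1} = 9 (mod 11).
  i = 5 (α = 3): (3−7)(3−2)(3−6)(3−1) = (−4)·1·(−3)·2 = 24 ≡ 2, so v_5 = 2^{−1} = 6 (mod 11).
  v = [10, 6, 2, 9, 6].
Step 2: syndromes of r = [6, 10, 5, 2, 7] (all sums mod 11).
  S_0 = Σ v_i r_i = 10·6 + 6·10 + 2·5 + 9·2 + 6·7 = 190 ≡ 3.
  S_1 = Σ v_i α_i r_i = 10·7·6 + 6·2·10 + 2·6·5 + 9·1·2 + 6·3·7 = 744 ≡ 7.
  α_i^2 mod 11 = [5, 4, 3, 1, 9].
  S_2 = Σ v_i α_i^2 r_i = 10·5·6 + 6·4·10 + 2·3·5 + 9·1·2 + 6·9·7 = 966 ≡ 9.
  S = (3, 7, 9) ≠ 0, so r is not a codeword (an error is present).
Step 3: locate the error. For a single error e at position i, S_ℓ = v_i·e·α_i^ℓ, so α_err = S_1/S_0.
  S_0^{−1} = 3^{−1} = 4 (mod 11), so α_err = 7·4 = 28 ≡ 6 = α_3. Error position i = 3.
  Consistency check: S_2/S_1 = 9·8 = 72 ≡ 6 = α_err ✓ (single-error assumption holds).
Step 4: error magnitude e = S_0/v_3 = S_0·∏_{j≠3}(α_3 − α_j) = 3·6 = 18 ≡ 7 (mod 11).
Step 5: correct position 3: c_3 = r_3 − e = 5 − 7 ≡ 9 (mod 11). Hence c = [6, 10, 9, 2, 7].
  Check: interpolating c through the α_i gives m(x) = 5 + 8·x (degree < 2) with m(α_i) = c_i for every i, so c is indeed a codeword.


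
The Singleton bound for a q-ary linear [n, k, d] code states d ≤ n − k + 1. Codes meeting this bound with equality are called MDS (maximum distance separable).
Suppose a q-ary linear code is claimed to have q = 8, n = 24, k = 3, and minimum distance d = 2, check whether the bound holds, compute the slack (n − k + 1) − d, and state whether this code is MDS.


Singleton RHS = n − k + 1 = 22, slack = 20, bound satisfied, not MDS.

Singleton bound: d ≤ n − k + 1.
Here n = 24, k = 3, so n − k + 1 = 22.
Given d = 2, check d ≤ 22: YES.
Slack = (n − k + 1) − d = 20.
The code is NOT MDS (slack = 20 > 0).
Description: the claimed parameters are [24, 3, 2]_8; such a code would be non-MDS.


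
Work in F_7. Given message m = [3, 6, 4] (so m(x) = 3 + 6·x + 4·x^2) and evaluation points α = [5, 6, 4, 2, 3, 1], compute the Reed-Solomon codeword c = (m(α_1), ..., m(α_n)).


c = [0, 1, 0, 3, 1, 6]

Message polynomial: m(x) = 3 + 6·x + 4·x^2 (mod 7).
For each evaluation point α_i, compute m(α_i) mod 7:
  α_1 = 5: Horner steps 4 → 5 → 0, so m(5) = 0.
  α_2 = 6: Horner steps 4 → 2 → 1, so m(6) = 1.
  α_3 = 4: Horner steps 4 → 1 → 0, so m(4) = 0.
  α_4 = 2: Horner steps 4 → 0 → 3, so m(2) = 3.
  α_5 = 3: Horner steps 4 → 4 → 1, so m(3) = 1.
  α_6 = 1: Horner steps 4 → 3 → 6, so m(1) = 6.
Codeword c = [0, 1, 0, 3, 1, 6] ∈ F_7^6.


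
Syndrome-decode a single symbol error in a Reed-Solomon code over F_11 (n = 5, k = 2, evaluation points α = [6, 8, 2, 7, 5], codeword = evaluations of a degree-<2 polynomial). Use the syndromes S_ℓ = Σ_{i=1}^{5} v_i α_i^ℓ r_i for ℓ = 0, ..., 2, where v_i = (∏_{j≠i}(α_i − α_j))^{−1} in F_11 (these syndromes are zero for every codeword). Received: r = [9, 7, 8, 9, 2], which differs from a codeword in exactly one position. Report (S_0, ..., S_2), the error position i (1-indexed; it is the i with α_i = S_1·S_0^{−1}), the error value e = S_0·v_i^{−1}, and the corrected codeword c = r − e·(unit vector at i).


S = (8, 4, 2), error at position 1, error magnitude e = 9, c = [0, 7, 8, 9, 2].

Step 1: column multipliers v_i = (∏_{j≠i}(α_i − α_j))^{−1} mod 11.
  i = 1 (α = 6): (6−8)(6−2)(6−7)(6−5) = (−2)·4·(−1)·1 = 8 ≡ 8, so v_1 = 8^{−1} = 7 (mod 11).
  i = 2 (α = 8): (8−6)(8−2)(8−7)(8−5) = 2·6·1·3 = 36 ≡ 3, so v_2 = 3^{−1} = 4 (mod 11).
  i = 3 (α = 2): (2−6)(2−8)(2−7)(2−5) = (−4)·(−6)·(−5)·(−3) = 360 ≡ 8, so v_3 = 8^{−1} = 7 (mod 11).
  i = 4 (α = 7): (7−6)(7−8)(7−2)(7−5) = 1·(−1)·5·2 = −10 ≡ 1, so v_4 = 1^{−1} = 1 (mod 11).
  i = 5 (α = 5): (5−6)(5−8)(5−2)(5−7) = (−1)·(−3)·3·(−2) = −18 ≡ 4, so v_5 = 4^{−1} = 3 (mod 11).
  v = [7, 4, 7, 1, 3].
Step 2: syndromes of r = [9, 7, 8, 9, 2] (all sums mod 11).
  S_0 = Σ v_i r_i = 7·9 + 4·7 + 7·8 + 1·9 + 3·2 = 162 ≡ 8.
  S_1 = Σ v_i α_i r_i = 7·6·9 + 4·8·7 + 7·2·8 + 1·7·9 + 3·5·2 = 807 ≡ 4.
  α_i^2 mod 11 = [3, 9, 4, 5, 3].
  S_2 = Σ v_i α_i^2 r_i = 7·3·9 + 4·9·7 + 7·4·8 + 1·5·9 + 3·3·2 = 728 ≡ 2.
  S = (8, 4, 2) ≠ 0, so r is not a codeword (an error is present).
Step 3: locate the error. For a single error e at position i, S_ℓ = v_i·e·α_i^ℓ, so α_err = S_1/S_0.
  S_0^{−1} = 8^{−1} = 7 (mod 11), so α_err = 4·7 = 28 ≡ 6 = α_1. Error position i = 1.
  Consistency check: S_2/S_1 = 2·3 = 6 ≡ 6 = α_err ✓ (single-error assumption holds).
Step 4: error magnitude e = S_0/v_1 = S_0·∏_{j≠1}(α_1 − α_j) = 8·8 = 64 ≡ 9 (mod 11).
Step 5: correct position 1: c_1 = r_1 − e = 9 − 9 ≡ 0 (mod 11). Hence c = [0, 7, 8, 9, 2].
  Check: interpolating c through the α_i gives m(x) = 1 + 9·x (degree < 2) with m(α_i) = c_i for every i, so c is indeed a codeword.


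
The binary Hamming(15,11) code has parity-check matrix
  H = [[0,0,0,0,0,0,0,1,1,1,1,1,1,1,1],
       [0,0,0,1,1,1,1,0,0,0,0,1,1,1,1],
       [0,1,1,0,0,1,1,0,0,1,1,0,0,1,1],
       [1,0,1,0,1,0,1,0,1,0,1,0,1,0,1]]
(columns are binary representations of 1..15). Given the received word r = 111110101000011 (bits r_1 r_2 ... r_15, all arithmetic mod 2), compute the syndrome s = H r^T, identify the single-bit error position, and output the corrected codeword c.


s = (1, 1, 1, 0)^T, error position = 14, corrected codeword c = 111110101000001

Compute s = H r^T mod 2 one row at a time:
  s_1 = 0 + 1 + 0 + 0 + 0 + 0 + 1 + 1 = 3 ≡ 1 (mod 2).
  s_2 = 1 + 1 + 0 + 1 + 0 + 0 + 1 + 1 = 5 ≡ 1 (mod 2).
  s_3 = 1 + 1 + 0 + 1 + 0 + 0 + 1 + 1 = 5 ≡ 1 (mod 2).
  s_4 = 1 + 1 + 1 + 1 + 1 + 0 + 0 + 1 = 6 ≡ 0 (mod 2).
s = (1, 1, 1, 0)^T — this equals column 14 of H (binary 1110), so error is at position 14.
Correct: flip bit 14 of r = 111110101000011 to get c = 111110101000001.


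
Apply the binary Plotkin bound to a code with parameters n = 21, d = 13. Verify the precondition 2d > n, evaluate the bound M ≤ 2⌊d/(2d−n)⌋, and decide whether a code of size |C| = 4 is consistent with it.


Plotkin bound M ≤ 4; given |C| = 4 ≤ bound (satisfied).

Check applicability: 2d = 26, n = 21.
2d − n = 5 > 0, so Plotkin applies.
Compute d/(2d−n) = 13/5 ≈ 2.6000.
⌊d/(2d−n)⌋ = 2.
Plotkin bound: M ≤ 2·2 = 4.
Given |C| = 4, check: satisfied.
This |C| is at the Plotkin bound.


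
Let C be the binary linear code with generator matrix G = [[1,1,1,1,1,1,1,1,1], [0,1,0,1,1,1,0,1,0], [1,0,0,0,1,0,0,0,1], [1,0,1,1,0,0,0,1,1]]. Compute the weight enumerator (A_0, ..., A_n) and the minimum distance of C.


Weight distribution: A_0 = 1, A_3 = 4, A_4 = 3, A_5 = 3, A_6 = 4, A_9 = 1. Minimum distance d = 3.

Enumerate all 2^4 = 16 messages m ∈ F_2^4.
For each, compute codeword c = mG in F_2^9, then tally its weight.
  m = 0000 → c = 000000000, weight = 0.
  m = 1000 → c = 111111111, weight = 9.
  m = 0100 → c = 010111010, weight = 5.
  m = 1100 → c = 101000101, weight = 4.
  m = 0010 → c = 100010001, weight = 3.
  m = 1010 → c = 011101110, weight = 6.
  m = 0110 → c = 110101011, weight = 6.
  m = 1110 → c = 001010100, weight = 3.
  m = 0001 → c = 101100011, weight = 5.
  m = 1001 → c = 010011100, weight = 4.
  m = 0101 → c = 111011001, weight = 6.
  m = 1101 → c = 000100110, weight = 3.
  m = 0011 → c = 001110010, weight = 4.
  m = 1011 → c = 110001101, weight = 5.
  m = 0111 → c = 011001000, weight = 3.
  m = 1111 → c = 100110111, weight = 6.
Tally weights:
  weight 0: 1 codewords.
  weight 3: 4 codewords.
  weight 4: 3 codewords.
  weight 5: 3 codewords.
  weight 6: 4 codewords.
  weight 9: 1 codewords.
Minimum distance d = smallest w > 0 with A_w > 0 = 3.
Sanity: Σ A_w = 16 = 2^4 = 16 ✓.


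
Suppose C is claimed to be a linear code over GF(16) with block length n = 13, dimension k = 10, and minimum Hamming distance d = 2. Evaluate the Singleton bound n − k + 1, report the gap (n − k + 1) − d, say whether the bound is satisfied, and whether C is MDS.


Singleton RHS = n − k + 1 = 4, slack = 2, bound satisfied, not MDS.

Singleton bound: d ≤ n − k + 1.
Here n = 13, k = 10, so n − k + 1 = 4.
Given d = 2, check d ≤ 4: YES.
Slack = (n − k + 1) − d = 2.
The code is NOT MDS (slack = 2 > 0).
Description: the claimed parameters are [13, 10, 2]_16; such a code would be non-MDS.


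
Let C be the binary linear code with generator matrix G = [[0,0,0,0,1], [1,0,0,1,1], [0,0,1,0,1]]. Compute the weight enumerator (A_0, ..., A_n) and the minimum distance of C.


Weight distribution: A_0 = 1, A_1 = 2, A_2 = 2, A_3 = 2, A_4 = 1. Minimum distance d = 1.

Enumerate all 2^3 = 8 messages m ∈ F_2^3.
For each, compute codeword c = mG in F_2^5, then tally its weight.
  m = 000 → c = 00000, weight = 0.
  m = 100 → c = 00001, weight = 1.
  m = 010 → c = 10011, weight = 3.
  m = 110 → c = 10010, weight = 2.
  m = 001 → c = 00101, weight = 2.
  m = 101 → c = 00100, weight = 1.
  m = 011 → c = 10110, weight = 3.
  m = 111 → c = 10111, weight = 4.
Tally weights:
  weight 0: 1 codewords.
  weight 1: 2 codewords.
  weight 2: 2 codewords.
  weight 3: 2 codewords.
  weight 4: 1 codewords.
Minimum distance d = smallest w > 0 with A_w > 0 = 1.
Sanity: Σ A_w = 8 = 2^3 = 8 ✓.


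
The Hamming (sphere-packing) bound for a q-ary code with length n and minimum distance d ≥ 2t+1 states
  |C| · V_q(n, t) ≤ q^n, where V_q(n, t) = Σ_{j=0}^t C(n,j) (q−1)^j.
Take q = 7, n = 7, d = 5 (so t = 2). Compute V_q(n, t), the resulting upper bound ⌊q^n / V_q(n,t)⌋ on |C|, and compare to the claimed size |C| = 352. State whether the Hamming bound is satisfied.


V_q(n, t) = 799, q^n = 823543, Hamming bound = 1030, |C| = 352 ≤ bound (satisfied).

Step 1: Compute V_q(n, t) = Σ_{j=0}^2 C(n, j) (q−1)^j.
  j = 0: C(7,0)·(6)^0 = 1·1 = 1.
  j = 1: C(7,1)·(6)^1 = 7·6 = 42.
  j = 2: C(7,2)·(6)^2 = 21·36 = 756.
  V_q(n, t) = 1 + 42 + 756 = 799.
Step 2: q^n = 7^7 = 823543.
Step 3: Hamming bound ⌊q^n / V_q(n,t)⌋ = ⌊823543/799⌋ = 1030.
Step 4: Compare |C| = 352 to 1030: satisfied.
The claimed |C| lies below the Hamming bound.


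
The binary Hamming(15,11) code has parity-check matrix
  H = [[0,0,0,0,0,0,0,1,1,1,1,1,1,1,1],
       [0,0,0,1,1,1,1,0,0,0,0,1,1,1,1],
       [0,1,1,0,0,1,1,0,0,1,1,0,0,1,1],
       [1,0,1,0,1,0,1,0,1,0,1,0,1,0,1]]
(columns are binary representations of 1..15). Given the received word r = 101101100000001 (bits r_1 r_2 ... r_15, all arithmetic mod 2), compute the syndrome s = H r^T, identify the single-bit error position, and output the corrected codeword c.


s = (1, 0, 0, 0)^T, error position = 8, corrected codeword c = 101101110000001

Compute s = H r^T mod 2 one row at a time:
  s_1 = 0 + 0 + 0 + 0 + 0 + 0 + 0 + 1 = 1 ≡ 1 (mod 2).
  s_2 = 1 + 0 + 1 + 1 + 0 + 0 + 0 + 1 = 4 ≡ 0 (mod 2).
  s_3 = 0 + 1 + 1 + 1 + 0 + 0 + 0 + 1 = 4 ≡ 0 (mod 2).
  s_4 = 1 + 1 + 0 + 1 + 0 + 0 + 0 + 1 = 4 ≡ 0 (mod 2).
s = (1, 0, 0, 0)^T — this equals column 8 of H (binary 1000), so error is at position 8.
Correct: flip bit 8 of r = 101101100000001 to get c = 101101110000001.


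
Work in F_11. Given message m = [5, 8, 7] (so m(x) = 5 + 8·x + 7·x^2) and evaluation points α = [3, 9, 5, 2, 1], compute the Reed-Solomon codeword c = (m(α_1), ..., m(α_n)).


c = [4, 6, 0, 5, 9]

Message polynomial: m(x) = 5 + 8·x + 7·x^2 (mod 11).
For each evaluation point α_i, compute m(α_i) mod 11:
  α_1 = 3: Horner steps 7 → 7 → 4, so m(3) = 4.
  α_2 = 9: Horner steps 7 → 5 → 6, so m(9) = 6.
  α_3 = 5: Horner steps 7 → 10 → 0, so m(5) = 0.
  α_4 = 2: Horner steps 7 → 0 → 5, so m(2) = 5.
  α_5 = 1: Horner steps 7 → 4 → 9, so m(1) = 9.
Codeword c = [4, 6, 0, 5, 9] ∈ F_11^5.


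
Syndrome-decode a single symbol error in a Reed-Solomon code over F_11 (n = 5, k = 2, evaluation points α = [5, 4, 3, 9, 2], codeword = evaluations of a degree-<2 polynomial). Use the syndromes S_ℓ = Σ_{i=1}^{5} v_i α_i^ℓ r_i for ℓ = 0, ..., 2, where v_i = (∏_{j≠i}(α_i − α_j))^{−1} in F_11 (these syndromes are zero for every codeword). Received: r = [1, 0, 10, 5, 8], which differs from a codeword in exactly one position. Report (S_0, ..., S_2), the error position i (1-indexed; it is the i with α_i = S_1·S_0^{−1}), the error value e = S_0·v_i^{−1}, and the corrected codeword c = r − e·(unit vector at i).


S = (6, 1, 2), error at position 5, error magnitude e = 10, c = [1, 0, 10, 5, 9].

Step 1: column multipliers v_i = (∏_{j≠i}(α_i − α_j))^{−1} mod 11.
  i = 1 (α = 5): (5−4)(5−3)(5−9)(5−2) = 1·2·(−4)·3 = −24 ≡ 9, so v_1 = 9^{−1} = 5 (mod 11).
  i = 2 (α = 4): (4−5)(4−3)(4−9)(4−2) = (−1)·1·(−5)·2 = 10 ≡ 10, so v_2 = 10^{−1} = 10 (mod 11).
  i = 3 (α = 3): (3−5)(3−4)(3−9)(3−2) = (−2)·(−1)·(−6)·1 = −12 ≡ 10, so v_3 = 10^{−1} = 10 (mod 11).
  i = 4 (α = 9): (9−5)(9−4)(9−3)(9−2) = 4·5·6·7 = 840 ≡ 4, so v_4 = 4^{−1} = 3 (mod 11).
  i = 5 (α = 2): (2−5)(2−4)(2−3)(2−9) = (−3)·(−2)·(−1)·(−7) = 42 ≡ 9, so v_5 = 9^{−1} = 5 (mod 11).
  v = [5, 10, 10, 3, 5].
Step 2: syndromes of r = [1, 0, 10, 5, 8] (all sums mod 11).
  S_0 = Σ v_i r_i = 5·1 + 10·0 + 10·10 + 3·5 + 5·8 = 160 ≡ 6.
  S_1 = Σ v_i α_i r_i = 5·5·1 + 10·4·0 + 10·3·10 + 3·9·5 + 5·2·8 = 540 ≡ 1.
  α_i^2 mod 11 = [3, 5, 9, 4, 4].
  S_2 = Σ v_i α_i^2 r_i = 5·3·1 + 10·5·0 + 10·9·10 + 3·4·5 + 5·4·8 = 1135 ≡ 2.
  S = (6, 1, 2) ≠ 0, so r is not a codeword (an error is present).
Step 3: locate the error. For a single error e at position i, S_ℓ = v_i·e·α_i^ℓ, so α_err = S_1/S_0.
  S_0^{−1} = 6^{−1} = 2 (mod 11), so α_err = 1·2 = 2 ≡ 2 = α_5. Error position i = 5.
  Consistency check: S_2/S_1 = 2·1 = 2 ≡ 2 = α_err ✓ (single-error assumption holds).
Step 4: error magnitude e = S_0/v_5 = S_0·∏_{j≠5}(α_5 − α_j) = 6·9 = 54 ≡ 10 (mod 11).
Step 5: correct position 5: c_5 = r_5 − e = 8 − 10 ≡ 9 (mod 11). Hence c = [1, 0, 10, 5, 9].
  Check: interpolating c through the α_i gives m(x) = 7 + 1·x (degree < 2) with m(α_i) = c_i for every i, so c is indeed a codeword.


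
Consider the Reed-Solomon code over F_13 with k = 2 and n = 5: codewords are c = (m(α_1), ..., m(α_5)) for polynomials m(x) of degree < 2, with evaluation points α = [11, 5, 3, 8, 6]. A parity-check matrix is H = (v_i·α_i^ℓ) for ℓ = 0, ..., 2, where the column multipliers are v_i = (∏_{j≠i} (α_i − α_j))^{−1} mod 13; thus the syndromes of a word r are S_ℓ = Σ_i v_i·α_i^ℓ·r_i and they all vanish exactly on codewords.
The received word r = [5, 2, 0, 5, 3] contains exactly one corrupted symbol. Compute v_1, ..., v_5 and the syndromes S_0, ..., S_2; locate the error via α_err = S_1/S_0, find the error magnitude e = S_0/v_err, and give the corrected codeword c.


S = (2, 9, 8), error at position 1, error magnitude e = 10, c = [8, 2, 0, 5, 3].

Step 1: column multipliers v_i = (∏_{j≠i}(α_i − α_j))^{−1} mod 13.
  i = 1 (α = 11): (11−5)(11−3)(11−8)(11−6) = 6·8·3·5 = 720 ≡ 5, so v_1 = 5^{−1} = 8 (mod 13).
  i = 2 (α = 5): (5−11)(5−3)(5−8)(5−6) = (−6)·2·(−3)·(−1) = −36 ≡ 3, so v_2 = 3^{−1} = 9 (mod 13).
  i = 3 (α = 3): (3−11)(3−5)(3−8)(3−6) = (−8)·(−2)·(−5)·(−3) = 240 ≡ 6, so v_3 = 6^{−1} = 11 (mod 13).
  i = 4 (α = 8): (8−11)(8−5)(8−3)(8−6) = (−3)·3·5·2 = −90 ≡ 1, so v_4 = 1^{−1} = 1 (mod 13).
  i = 5 (α = 6): (6−11)(6−5)(6−3)(6−8) = (−5)·1·3·(−2) = 30 ≡ 4, so v_5 = 4^{−1} = 10 (mod 13).
  v = [8, 9, 11, 1, 10].
Step 2: syndromes of r = [5, 2, 0, 5, 3] (all sums mod 13).
  S_0 = Σ v_i r_i = 8·5 + 9·2 + 11·0 + 1·5 + 10·3 = 93 ≡ 2.
  S_1 = Σ v_i α_i r_i = 8·11·5 + 9·5·2 + 11·3·0 + 1·8·5 + 10·6·3 = 750 ≡ 9.
  α_i^2 mod 13 = [4, 12, 9, 12, 10].
  S_2 = Σ v_i α_i^2 r_i = 8·4·5 + 9·12·2 + 11·9·0 + 1·12·5 + 10·10·3 = 736 ≡ 8.
  S = (2, 9, 8) ≠ 0, so r is not a codeword (an error is present).
Step 3: locate the error. For a single error e at position i, S_ℓ = v_i·e·α_i^ℓ, so α_err = S_1/S_0.
  S_0^{−1} = 2^{−1} = 7 (mod 13), so α_err = 9·7 = 63 ≡ 11 = α_1. Error position i = 1.
  Consistency check: S_2/S_1 = 8·3 = 24 ≡ 11 = α_err ✓ (single-error assumption holds).
Step 4: error magnitude e = S_0/v_1 = S_0·∏_{j≠1}(α_1 − α_j) = 2·5 = 10 ≡ 10 (mod 13).
Step 5: correct position 1: c_1 = r_1 − e = 5 − 10 ≡ 8 (mod 13). Hence c = [8, 2, 0, 5, 3].
  Check: interpolating c through the α_i gives m(x) = 10 + 1·x (degree < 2) with m(α_i) = c_i for every i, so c is indeed a codeword.


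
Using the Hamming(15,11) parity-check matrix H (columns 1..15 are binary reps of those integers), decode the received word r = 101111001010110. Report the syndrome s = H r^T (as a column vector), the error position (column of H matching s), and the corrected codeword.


s = (0, 1, 0, 0)^T, error position = 4, corrected codeword c = 101011001010110

Compute s = H r^T mod 2 one row at a time:
  s_1 = 0 + 1 + 0 + 1 + 0 + 1 + 1 + 0 = 4 ≡ 0 (mod 2).
  s_2 = 1 + 1 + 1 + 0 + 0 + 1 + 1 + 0 = 5 ≡ 1 (mod 2).
  s_3 = 0 + 1 + 1 + 0 + 0 + 1 + 1 + 0 = 4 ≡ 0 (mod 2).
  s_4 = 1 + 1 + 1 + 0 + 1 + 1 + 1 + 0 = 6 ≡ 0 (mod 2).
s = (0, 1, 0, 0)^T — this equals column 4 of H (binary 0100), so error is at position 4.
Correct: flip bit 4 of r = 101111001010110 to get c = 101011001010110.


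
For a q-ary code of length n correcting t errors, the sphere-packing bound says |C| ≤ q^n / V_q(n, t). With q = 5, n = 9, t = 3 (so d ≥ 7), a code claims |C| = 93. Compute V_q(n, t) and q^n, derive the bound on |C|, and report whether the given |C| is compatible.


V_q(n, t) = 5989, q^n = 1953125, Hamming bound = 326, |C| = 93 ≤ bound (satisfied).

Step 1: Compute V_q(n, t) = Σ_{j=0}^3 C(n, j) (q−1)^j.
  j = 0: C(9,0)·(4)^0 = 1·1 = 1.
  j = 1: C(9,1)·(4)^1 = 9·4 = 36.
  j = 2: C(9,2)·(4)^2 = 36·16 = 576.
  j = 3: C(9,3)·(4)^3 = 84·64 = 5376.
  V_q(n, t) = 1 + 36 + 576 + 5376 = 5989.
Step 2: q^n = 5^9 = 1953125.
Step 3: Hamming bound ⌊q^n / V_q(n,t)⌋ = ⌊1953125/5989⌋ = 326.
Step 4: Compare |C| = 93 to 326: satisfied.
The claimed |C| lies below the Hamming bound.


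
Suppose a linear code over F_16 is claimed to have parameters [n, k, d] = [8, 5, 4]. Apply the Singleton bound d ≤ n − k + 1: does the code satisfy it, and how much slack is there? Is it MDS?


Singleton RHS = n − k + 1 = 4, slack = 0, bound satisfied, MDS.

Singleton bound: d ≤ n − k + 1.
Here n = 8, k = 5, so n − k + 1 = 4.
Given d = 4, check d ≤ 4: YES.
Slack = (n − k + 1) − d = 0.
The code is MDS (slack = 0).
Description: the claimed parameters are [8, 5, 4]_16; such a code would be MDS (meets Singleton bound).


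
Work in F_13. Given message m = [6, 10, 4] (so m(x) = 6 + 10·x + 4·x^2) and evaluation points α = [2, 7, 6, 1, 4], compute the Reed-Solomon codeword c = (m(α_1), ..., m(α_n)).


c = [3, 12, 2, 7, 6]

Message polynomial: m(x) = 6 + 10·x + 4·x^2 (mod 13).
For each evaluation point α_i, compute m(α_i) mod 13:
  α_1 = 2: Horner steps 4 → 5 → 3, so m(2) = 3.
  α_2 = 7: Horner steps 4 → 12 → 12, so m(7) = 12.
  α_3 = 6: Horner steps 4 → 8 → 2, so m(6) = 2.
  α_4 = 1: Horner steps 4 → 1 → 7, so m(1) = 7.
  α_5 = 4: Horner steps 4 → 0 → 6, so m(4) = 6.
Codeword c = [3, 12, 2, 7, 6] ∈ F_13^5.


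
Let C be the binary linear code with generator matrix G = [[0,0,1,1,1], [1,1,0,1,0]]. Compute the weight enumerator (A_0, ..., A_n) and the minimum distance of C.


Weight distribution: A_0 = 1, A_3 = 2, A_4 = 1. Minimum distance d = 3.

Enumerate all 2^2 = 4 messages m ∈ F_2^2.
For each, compute codeword c = mG in F_2^5, then tally its weight.
  m = 00 → c = 00000, weight = 0.
  m = 10 → c = 00111, weight = 3.
  m = 01 → c = 11010, weight = 3.
  m = 11 → c = 11101, weight = 4.
Tally weights:
  weight 0: 1 codewords.
  weight 3: 2 codewords.
  weight 4: 1 codewords.
Minimum distance d = smallest w > 0 with A_w > 0 = 3.
Sanity: Σ A_w = 4 = 2^2 = 4 ✓.


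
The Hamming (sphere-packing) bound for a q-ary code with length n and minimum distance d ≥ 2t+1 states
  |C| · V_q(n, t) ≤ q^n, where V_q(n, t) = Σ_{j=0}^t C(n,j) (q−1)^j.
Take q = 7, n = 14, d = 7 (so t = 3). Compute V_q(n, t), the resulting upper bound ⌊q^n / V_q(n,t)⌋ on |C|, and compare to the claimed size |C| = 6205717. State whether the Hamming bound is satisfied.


V_q(n, t) = 81985, q^n = 678223072849, Hamming bound = 8272526, |C| = 6205717 ≤ bound (satisfied).

Step 1: Compute V_q(n, t) = Σ_{j=0}^3 C(n, j) (q−1)^j.
  j = 0: C(14,0)·(6)^0 = 1·1 = 1.
  j = 1: C(14,1)·(6)^1 = 14·6 = 84.
  j = 2: C(14,2)·(6)^2 = 91·36 = 3276.
  j = 3: C(14,3)·(6)^3 = 364·216 = 78624.
  V_q(n, t) = 1 + 84 + 3276 + 78624 = 81985.
Step 2: q^n = 7^14 = 678223072849.
Step 3: Hamming bound ⌊q^n / V_q(n,t)⌋ = ⌊678223072849/81985⌋ = 8272526.
Step 4: Compare |C| = 6205717 to 8272526: satisfied.
The claimed |C| lies below the Hamming bound.


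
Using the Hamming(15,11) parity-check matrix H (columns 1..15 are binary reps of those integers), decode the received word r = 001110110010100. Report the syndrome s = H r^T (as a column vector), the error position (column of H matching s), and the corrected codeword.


s = (1, 0, 1, 1)^T, error position = 11, corrected codeword c = 001110110000100

Compute s = H r^T mod 2 one row at a time:
  s_1 = 1 + 0 + 0 + 1 + 0 + 1 + 0 + 0 = 3 ≡ 1 (mod 2).
  s_2 = 1 + 1 + 0 + 1 + 0 + 1 + 0 + 0 = 4 ≡ 0 (mod 2).
  s_3 = 0 + 1 + 0 + 1 + 0 + 1 + 0 + 0 = 3 ≡ 1 (mod 2).
  s_4 = 0 + 1 + 1 + 1 + 0 + 1 + 1 + 0 = 5 ≡ 1 (mod 2).
s = (1, 0, 1, 1)^T — this equals column 11 of H (binary 1011), so error is at position 11.
Correct: flip bit 11 of r = 001110110010100 to get c = 001110110000100.


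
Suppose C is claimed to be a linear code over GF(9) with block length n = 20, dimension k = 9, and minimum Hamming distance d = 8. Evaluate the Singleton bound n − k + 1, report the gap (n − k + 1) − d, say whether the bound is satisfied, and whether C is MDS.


Singleton RHS = n − k + 1 = 12, slack = 4, bound satisfied, not MDS.

Singleton bound: d ≤ n − k + 1.
Here n = 20, k = 9, so n − k + 1 = 12.
Given d = 8, check d ≤ 12: YES.
Slack = (n − k + 1) − d = 4.
The code is NOT MDS (slack = 4 > 0).
Description: the claimed parameters are [20, 9, 8]_9; such a code would be non-MDS.


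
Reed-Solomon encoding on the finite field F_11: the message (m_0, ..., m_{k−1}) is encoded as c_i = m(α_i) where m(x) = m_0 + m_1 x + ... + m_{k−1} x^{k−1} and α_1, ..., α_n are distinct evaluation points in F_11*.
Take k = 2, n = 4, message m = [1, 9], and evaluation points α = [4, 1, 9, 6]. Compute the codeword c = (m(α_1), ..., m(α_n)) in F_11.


c = [4, 10, 5, 0]

Message polynomial: m(x) = 1 + 9·x (mod 11).
For each evaluation point α_i, compute m(α_i) mod 11:
  α_1 = 4: Horner steps 9 → 4, so m(4) = 4.
  α_2 = 1: Horner steps 9 → 10, so m(1) = 10.
  α_3 = 9: Horner steps 9 → 5, so m(9) = 5.
  α_4 = 6: Horner steps 9 → 0, so m(6) = 0.
Codeword c = [4, 10, 5, 0] ∈ F_11^4.


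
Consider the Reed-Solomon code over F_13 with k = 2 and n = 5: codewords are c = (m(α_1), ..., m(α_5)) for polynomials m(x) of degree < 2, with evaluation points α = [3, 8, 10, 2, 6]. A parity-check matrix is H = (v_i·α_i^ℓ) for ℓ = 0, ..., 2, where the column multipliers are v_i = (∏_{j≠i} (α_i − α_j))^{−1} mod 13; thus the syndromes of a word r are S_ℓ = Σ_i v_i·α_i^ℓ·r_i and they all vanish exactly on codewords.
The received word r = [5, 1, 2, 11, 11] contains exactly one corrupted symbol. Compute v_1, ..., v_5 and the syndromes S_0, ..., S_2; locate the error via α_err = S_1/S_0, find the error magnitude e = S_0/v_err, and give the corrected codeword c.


S = (10, 8, 9), error at position 5, error magnitude e = 11, c = [5, 1, 2, 11, 0].

Step 1: column multipliers v_i = (∏_{j≠i}(α_i − α_j))^{−1} mod 13.
  i = 1 (α = 3): (3−8)(3−10)(3−2)(3−6) = (−5)·(−7)·1·(−3) = −105 ≡ 12, so v_1 = 12^{−1} = 12 (mod 13).
  i = 2 (α = 8): (8−3)(8−10)(8−2)(8−6) = 5·(−2)·6·2 = −120 ≡ 10, so v_2 = 10^{−1} = 4 (mod 13).
  i = 3 (α = 10): (10−3)(10−8)(10−2)(10−6) = 7·2·8·4 = 448 ≡ 6, so v_3 = 6^{−1} = 11 (mod 13).
  i = 4 (α = 2): (2−3)(2−8)(2−10)(2−6) = (−1)·(−6)·(−8)·(−4) = 192 ≡ 10, so v_4 = 10^{−1} = 4 (mod 13).
  i = 5 (α = 6): (6−3)(6−8)(6−10)(6−2) = 3·(−2)·(−4)·4 = 96 ≡ 5, so v_5 = 5^{−1} = 8 (mod 13).
  v = [12, 4, 11, 4, 8].
Step 2: syndromes of r = [5, 1, 2, 11, 11] (all sums mod 13).
  S_0 = Σ v_i r_i = 12·5 + 4·1 + 11·2 + 4·11 + 8·11 = 218 ≡ 10.
  S_1 = Σ v_i α_i r_i = 12·3·5 + 4·8·1 + 11·10·2 + 4·2·11 + 8·6·11 = 1048 ≡ 8.
  α_i^2 mod 13 = [9, 12, 9, 4, 10].
  S_2 = Σ v_i α_i^2 r_i = 12·9·5 + 4·12·1 + 11·9·2 + 4·4·11 + 8·10·11 = 1842 ≡ 9.
  S = (10, 8, 9) ≠ 0, so r is not a codeword (an error is present).
Step 3: locate the error. For a single error e at position i, S_ℓ = v_i·e·α_i^ℓ, so α_err = S_1/S_0.
  S_0^{−1} = 10^{−1} = 4 (mod 13), so α_err = 8·4 = 32 ≡ 6 = α_5. Error position i = 5.
  Consistency check: S_2/S_1 = 9·5 = 45 ≡ 6 = α_err ✓ (single-error assumption holds).
Step 4: error magnitude e = S_0/v_5 = S_0·∏_{j≠5}(α_5 − α_j) = 10·5 = 50 ≡ 11 (mod 13).
Step 5: correct position 5: c_5 = r_5 − e = 11 − 11 ≡ 0 (mod 13). Hence c = [5, 1, 2, 11, 0].
  Check: interpolating c through the α_i gives m(x) = 10 + 7·x (degree < 2) with m(α_i) = c_i for every i, so c is indeed a codeword.


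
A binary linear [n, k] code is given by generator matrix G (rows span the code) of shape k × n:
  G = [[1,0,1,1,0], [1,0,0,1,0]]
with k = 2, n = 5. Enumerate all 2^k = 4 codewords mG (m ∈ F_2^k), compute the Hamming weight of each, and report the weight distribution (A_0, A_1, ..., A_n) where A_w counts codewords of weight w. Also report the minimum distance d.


Weight distribution: A_0 = 1, A_1 = 1, A_2 = 1, A_3 = 1. Minimum distance d = 1.

Enumerate all 2^2 = 4 messages m ∈ F_2^2.
For each, compute codeword c = mG in F_2^5, then tally its weight.
  m = 00 → c = 00000, weight = 0.
  m = 10 → c = 10110, weight = 3.
  m = 01 → c = 10010, weight = 2.
  m = 11 → c = 00100, weight = 1.
Tally weights:
  weight 0: 1 codewords.
  weight 1: 1 codewords.
  weight 2: 1 codewords.
  weight 3: 1 codewords.
Minimum distance d = smallest w > 0 with A_w > 0 = 1.
Sanity: Σ A_w = 4 = 2^2 = 4 ✓.


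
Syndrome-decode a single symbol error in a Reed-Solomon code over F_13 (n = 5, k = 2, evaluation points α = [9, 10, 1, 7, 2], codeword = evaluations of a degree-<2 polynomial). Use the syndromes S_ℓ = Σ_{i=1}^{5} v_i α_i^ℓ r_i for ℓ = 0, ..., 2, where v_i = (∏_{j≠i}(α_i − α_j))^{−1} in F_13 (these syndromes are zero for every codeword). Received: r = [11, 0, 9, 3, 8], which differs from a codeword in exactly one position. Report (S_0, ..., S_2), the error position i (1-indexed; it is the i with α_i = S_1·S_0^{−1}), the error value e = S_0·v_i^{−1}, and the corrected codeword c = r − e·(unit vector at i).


S = (2, 5, 6), error at position 1, error magnitude e = 10, c = [1, 0, 9, 3, 8].

Step 1: column multipliers v_i = (∏_{j≠i}(α_i − α_j))^{−1} mod 13.
  i = 1 (α = 9): (9−10)(9−1)(9−7)(9−2) = (−1)·8·2·7 = −112 ≡ 5, so v_1 = 5^{−1} = 8 (mod 13).
  i = 2 (α = 10): (10−9)(10−1)(10−7)(10−2) = 1·9·3·8 = 216 ≡ 8, so v_2 = 8^{−1} = 5 (mod 13).
  i = 3 (α = 1): (1−9)(1−10)(1−7)(1−2) = (−8)·(−9)·(−6)·(−1) = 432 ≡ 3, so v_3 = 3^{−1} = 9 (mod 13).
  i = 4 (α = 7): (7−9)(7−10)(7−1)(7−2) = (−2)·(−3)·6·5 = 180 ≡ 11, so v_4 = 11^{−1} = 6 (mod 13).
  i = 5 (α = 2): (2−9)(2−10)(2−1)(2−7) = (−7)·(−8)·1·(−5) = −280 ≡ 6, so v_5 = 6^{−1} = 11 (mod 13).
  v = [8, 5, 9, 6, 11].
Step 2: syndromes of r = [11, 0, 9, 3, 8] (all sums mod 13).
  S_0 = Σ v_i r_i = 8·11 + 5·0 + 9·9 + 6·3 + 11·8 = 275 ≡ 2.
  S_1 = Σ v_i α_i r_i = 8·9·11 + 5·10·0 + 9·1·9 + 6·7·3 + 11·2·8 = 1175 ≡ 5.
  α_i^2 mod 13 = [3, 9, 1, 10, 4].
  S_2 = Σ v_i α_i^2 r_i = 8·3·11 + 5·9·0 + 9·1·9 + 6·10·3 + 11·4·8 = 877 ≡ 6.
  S = (2, 5, 6) ≠ 0, so r is not a codeword (an error is present).
Step 3: locate the error. For a single error e at position i, S_ℓ = v_i·e·α_i^ℓ, so α_err = S_1/S_0.
  S_0^{−1} = 2^{−1} = 7 (mod 13), so α_err = 5·7 = 35 ≡ 9 = α_1. Error position i = 1.
  Consistency check: S_2/S_1 = 6·8 = 48 ≡ 9 = α_err ✓ (single-error assumption holds).
Step 4: error magnitude e = S_0/v_1 = S_0·∏_{j≠1}(α_1 − α_j) = 2·5 = 10 ≡ 10 (mod 13).
Step 5: correct position 1: c_1 = r_1 − e = 11 − 10 ≡ 1 (mod 13). Hence c = [1, 0, 9, 3, 8].
  Check: interpolating c through the α_i gives m(x) = 10 + 12·x (degree < 2) with m(α_i) = c_i for every i, so c is indeed a codeword.


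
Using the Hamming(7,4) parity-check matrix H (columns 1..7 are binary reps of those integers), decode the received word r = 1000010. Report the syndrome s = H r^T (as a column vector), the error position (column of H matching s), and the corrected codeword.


s = (1, 1, 1)^T, error position = 7, corrected codeword c = 1000011

Compute s = H r^T mod 2 one row at a time:
  s_1 = 0 + 0 + 1 + 0 = 1 ≡ 1 (mod 2).
  s_2 = 0 + 0 + 1 + 0 = 1 ≡ 1 (mod 2).
  s_3 = 1 + 0 + 0 + 0 = 1 ≡ 1 (mod 2).
s = (1, 1, 1)^T — this equals column 7 of H (binary 111), so error is at position 7.
Correct: flip bit 7 of r = 1000010 to get c = 1000011.
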